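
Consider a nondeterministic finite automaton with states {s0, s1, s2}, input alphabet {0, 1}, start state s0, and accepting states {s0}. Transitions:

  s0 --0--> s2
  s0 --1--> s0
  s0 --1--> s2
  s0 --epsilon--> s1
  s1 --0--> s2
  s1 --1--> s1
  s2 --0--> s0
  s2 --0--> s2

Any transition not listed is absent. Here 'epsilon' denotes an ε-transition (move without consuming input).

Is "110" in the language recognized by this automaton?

Yes

Start: ε-closure({s0}) = {s0, s1}.
Read '1': s0→{s0, s2}, s1→{s1}; now {s0, s1, s2}.
Read '1': s0→{s0, s2}, s1→{s1}, s2→∅; now {s0, s1, s2}.
Read '0': s0→{s2}, s1→{s2}, s2→{s0, s2}; union {s0, s2}; ε-closure = {s0, s1, s2}.
The final set {s0, s1, s2} contains the accepting state s0.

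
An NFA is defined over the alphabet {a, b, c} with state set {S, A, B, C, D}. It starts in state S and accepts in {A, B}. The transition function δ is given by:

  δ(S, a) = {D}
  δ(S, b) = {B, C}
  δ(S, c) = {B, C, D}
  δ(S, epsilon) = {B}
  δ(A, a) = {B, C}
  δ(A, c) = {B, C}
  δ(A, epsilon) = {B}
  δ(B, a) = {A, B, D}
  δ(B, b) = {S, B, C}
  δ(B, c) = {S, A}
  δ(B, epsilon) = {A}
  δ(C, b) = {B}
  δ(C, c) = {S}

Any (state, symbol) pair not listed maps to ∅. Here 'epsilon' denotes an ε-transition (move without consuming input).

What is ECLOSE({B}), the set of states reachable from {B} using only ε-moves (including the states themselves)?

Begin with {B}.
ε-move B → A; add A.

{A, B}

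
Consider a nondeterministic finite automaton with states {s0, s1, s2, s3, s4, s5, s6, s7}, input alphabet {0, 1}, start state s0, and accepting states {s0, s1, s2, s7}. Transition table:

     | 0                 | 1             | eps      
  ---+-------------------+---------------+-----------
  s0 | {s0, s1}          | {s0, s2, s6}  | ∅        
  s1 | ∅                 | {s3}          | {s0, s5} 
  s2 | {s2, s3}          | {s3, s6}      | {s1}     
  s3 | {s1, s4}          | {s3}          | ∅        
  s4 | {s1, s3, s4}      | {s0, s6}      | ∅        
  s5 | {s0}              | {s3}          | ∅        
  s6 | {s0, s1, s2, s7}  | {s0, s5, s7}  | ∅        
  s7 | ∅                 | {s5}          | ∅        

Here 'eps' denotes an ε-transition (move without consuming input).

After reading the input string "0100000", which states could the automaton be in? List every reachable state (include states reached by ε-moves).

Start in {s0}.
Read '0': s0→{s0, s1}; union {s0, s1}; ε-closure = {s0, s1, s5}.
Read '1': s0→{s0, s2, s6}, s1→{s3}, s5→{s3}; union {s0, s2, s3, s6}; ε-closure = {s0, s1, s2, s3, s5, s6}.
Read '0': s0→{s0, s1}, s1→∅, s2→{s2, s3}, s3→{s1, s4}, s5→{s0}, s6→{s0, s1, s2, s7}; union {s0, s1, s2, s3, s4, s7}; ε-closure = {s0, s1, s2, s3, s4, s5, s7}.
Read '0': s0→{s0, s1}, s1→∅, s2→{s2, s3}, s3→{s1, s4}, s4→{s1, s3, s4}, s5→{s0}, s7→∅; union {s0, s1, s2, s3, s4}; ε-closure = {s0, s1, s2, s3, s4, s5}.
Read '0': s0→{s0, s1}, s1→∅, s2→{s2, s3}, s3→{s1, s4}, s4→{s1, s3, s4}, s5→{s0}; union {s0, s1, s2, s3, s4}; ε-closure = {s0, s1, s2, s3, s4, s5}.
Read '0': s0→{s0, s1}, s1→∅, s2→{s2, s3}, s3→{s1, s4}, s4→{s1, s3, s4}, s5→{s0}; union {s0, s1, s2, s3, s4}; ε-closure = {s0, s1, s2, s3, s4, s5}.
Read '0': s0→{s0, s1}, s1→∅, s2→{s2, s3}, s3→{s1, s4}, s4→{s1, s3, s4}, s5→{s0}; union {s0, s1, s2, s3, s4}; ε-closure = {s0, s1, s2, s3, s4, s5}.

{s0, s1, s2, s3, s4, s5}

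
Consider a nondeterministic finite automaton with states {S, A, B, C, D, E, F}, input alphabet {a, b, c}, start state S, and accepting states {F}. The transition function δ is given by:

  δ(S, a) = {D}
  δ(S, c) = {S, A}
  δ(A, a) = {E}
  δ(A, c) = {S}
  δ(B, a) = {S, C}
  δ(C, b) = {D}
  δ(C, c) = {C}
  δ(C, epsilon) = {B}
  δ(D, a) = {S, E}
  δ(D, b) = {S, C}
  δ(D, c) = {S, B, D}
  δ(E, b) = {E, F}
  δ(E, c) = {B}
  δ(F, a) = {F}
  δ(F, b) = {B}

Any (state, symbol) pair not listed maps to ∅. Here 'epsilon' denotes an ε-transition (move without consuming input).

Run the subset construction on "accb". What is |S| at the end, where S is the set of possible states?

3

Start in {S}.
Read 'a': S→{D}; now {D}.
Read 'c': D→{S, B, D}; now {S, B, D}.
Read 'c': S→{S, A}, B→∅, D→{S, B, D}; now {S, A, B, D}.
Read 'b': S→∅, A→∅, B→∅, D→{S, C}; union {S, C}; ε-closure = {S, B, C}.
That set has 3 states.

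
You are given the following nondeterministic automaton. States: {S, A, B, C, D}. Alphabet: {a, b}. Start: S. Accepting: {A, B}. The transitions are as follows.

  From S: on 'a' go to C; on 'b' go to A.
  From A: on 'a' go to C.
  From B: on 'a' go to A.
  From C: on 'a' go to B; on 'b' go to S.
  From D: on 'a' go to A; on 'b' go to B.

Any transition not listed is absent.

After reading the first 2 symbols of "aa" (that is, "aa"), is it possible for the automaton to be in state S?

Start in {S}.
Read 'a': S→{C}; now {C}.
Read 'a': C→{B}; now {B}.
State S is not in {B}.

No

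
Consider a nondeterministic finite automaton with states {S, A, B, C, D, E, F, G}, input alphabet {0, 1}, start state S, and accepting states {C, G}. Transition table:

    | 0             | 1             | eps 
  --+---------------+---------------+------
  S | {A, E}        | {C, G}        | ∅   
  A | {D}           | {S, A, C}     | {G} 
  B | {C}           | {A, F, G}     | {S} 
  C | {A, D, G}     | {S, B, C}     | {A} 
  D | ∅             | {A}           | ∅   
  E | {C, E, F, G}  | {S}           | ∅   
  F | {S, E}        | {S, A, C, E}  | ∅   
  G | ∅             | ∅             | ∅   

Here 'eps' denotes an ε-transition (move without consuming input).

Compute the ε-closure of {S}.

Begin with {S}.
No ε-moves leave this set, so the closure equals the set itself.

{S}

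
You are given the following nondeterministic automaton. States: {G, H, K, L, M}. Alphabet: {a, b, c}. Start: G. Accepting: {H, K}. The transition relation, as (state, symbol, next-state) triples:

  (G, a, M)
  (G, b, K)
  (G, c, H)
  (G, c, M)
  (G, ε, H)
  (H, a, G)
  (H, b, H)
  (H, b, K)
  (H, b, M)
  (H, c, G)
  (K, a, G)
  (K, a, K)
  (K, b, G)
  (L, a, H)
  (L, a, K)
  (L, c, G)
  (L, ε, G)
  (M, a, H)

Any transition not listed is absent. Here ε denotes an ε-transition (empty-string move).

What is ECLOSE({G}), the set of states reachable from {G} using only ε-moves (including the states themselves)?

{G, H}

Begin with {G}.
ε-move G → H; add H.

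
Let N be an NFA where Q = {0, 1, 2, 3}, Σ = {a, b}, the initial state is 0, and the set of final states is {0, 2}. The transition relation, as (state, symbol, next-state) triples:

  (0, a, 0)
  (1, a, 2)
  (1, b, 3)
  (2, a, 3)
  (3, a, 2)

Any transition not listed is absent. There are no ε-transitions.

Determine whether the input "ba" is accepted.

No

Start in {0}.
Read 'b': 0→∅; now ∅.
The set is empty and remains empty for the remaining 1 symbol.
The final set ∅ contains no accepting state.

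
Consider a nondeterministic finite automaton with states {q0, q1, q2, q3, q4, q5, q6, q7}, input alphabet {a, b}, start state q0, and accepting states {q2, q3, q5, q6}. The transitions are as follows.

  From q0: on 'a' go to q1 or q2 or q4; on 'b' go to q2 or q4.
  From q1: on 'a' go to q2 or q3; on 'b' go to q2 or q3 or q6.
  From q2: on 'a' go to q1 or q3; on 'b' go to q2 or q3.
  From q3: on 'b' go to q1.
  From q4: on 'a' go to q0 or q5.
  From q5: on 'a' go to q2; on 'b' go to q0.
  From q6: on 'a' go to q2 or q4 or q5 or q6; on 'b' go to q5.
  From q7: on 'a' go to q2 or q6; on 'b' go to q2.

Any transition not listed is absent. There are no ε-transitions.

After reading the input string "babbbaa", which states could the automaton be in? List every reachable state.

{q0, q1, q2, q3, q4, q5, q6}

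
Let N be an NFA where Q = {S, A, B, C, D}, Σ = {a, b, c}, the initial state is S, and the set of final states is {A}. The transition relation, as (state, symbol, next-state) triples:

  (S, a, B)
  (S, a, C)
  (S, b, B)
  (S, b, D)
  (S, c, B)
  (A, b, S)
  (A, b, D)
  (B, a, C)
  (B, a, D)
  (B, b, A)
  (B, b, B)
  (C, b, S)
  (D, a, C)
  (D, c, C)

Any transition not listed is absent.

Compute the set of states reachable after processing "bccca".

Start in {S}.
Read 'b': {S} → {B, D}.
Read 'c': {B, D} → {C}.
Read 'c': {C} → ∅.
The set is empty and remains empty for the remaining 2 symbols.

∅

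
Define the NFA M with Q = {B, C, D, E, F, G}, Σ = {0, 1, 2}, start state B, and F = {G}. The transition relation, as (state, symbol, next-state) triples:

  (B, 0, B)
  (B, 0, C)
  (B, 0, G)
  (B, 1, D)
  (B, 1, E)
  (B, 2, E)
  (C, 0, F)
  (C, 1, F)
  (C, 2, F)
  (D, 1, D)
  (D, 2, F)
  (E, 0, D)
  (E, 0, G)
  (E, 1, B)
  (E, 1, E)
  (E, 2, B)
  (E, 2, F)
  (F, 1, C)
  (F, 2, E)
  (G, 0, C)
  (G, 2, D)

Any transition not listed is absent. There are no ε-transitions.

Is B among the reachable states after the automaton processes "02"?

No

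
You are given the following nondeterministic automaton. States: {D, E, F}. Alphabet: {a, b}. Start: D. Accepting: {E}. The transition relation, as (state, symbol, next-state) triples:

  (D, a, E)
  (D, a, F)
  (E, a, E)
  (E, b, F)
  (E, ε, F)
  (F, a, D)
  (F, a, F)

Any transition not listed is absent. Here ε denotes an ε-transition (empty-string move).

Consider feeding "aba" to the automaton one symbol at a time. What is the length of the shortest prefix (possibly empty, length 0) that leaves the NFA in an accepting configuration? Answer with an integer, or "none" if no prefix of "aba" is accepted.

1

Start in {D}.
Read 'a': D→{E, F}; now {E, F}.
None of the earlier sets intersect F, but {E, F} does.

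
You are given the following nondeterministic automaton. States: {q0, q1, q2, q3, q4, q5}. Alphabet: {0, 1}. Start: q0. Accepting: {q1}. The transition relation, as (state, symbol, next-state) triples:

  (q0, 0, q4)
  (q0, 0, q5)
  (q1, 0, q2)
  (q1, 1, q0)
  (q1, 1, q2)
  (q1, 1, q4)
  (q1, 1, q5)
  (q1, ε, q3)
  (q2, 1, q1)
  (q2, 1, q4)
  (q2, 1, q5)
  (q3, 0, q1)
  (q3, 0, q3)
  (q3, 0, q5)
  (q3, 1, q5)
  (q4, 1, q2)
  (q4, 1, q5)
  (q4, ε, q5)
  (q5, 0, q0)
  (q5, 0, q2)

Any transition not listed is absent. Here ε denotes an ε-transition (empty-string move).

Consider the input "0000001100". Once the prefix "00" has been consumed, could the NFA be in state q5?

Start in {q0}.
Read '0': {q0} → {q4, q5}.
Read '0': {q4, q5} → {q0, q2}.
State q5 is not in {q0, q2}.

No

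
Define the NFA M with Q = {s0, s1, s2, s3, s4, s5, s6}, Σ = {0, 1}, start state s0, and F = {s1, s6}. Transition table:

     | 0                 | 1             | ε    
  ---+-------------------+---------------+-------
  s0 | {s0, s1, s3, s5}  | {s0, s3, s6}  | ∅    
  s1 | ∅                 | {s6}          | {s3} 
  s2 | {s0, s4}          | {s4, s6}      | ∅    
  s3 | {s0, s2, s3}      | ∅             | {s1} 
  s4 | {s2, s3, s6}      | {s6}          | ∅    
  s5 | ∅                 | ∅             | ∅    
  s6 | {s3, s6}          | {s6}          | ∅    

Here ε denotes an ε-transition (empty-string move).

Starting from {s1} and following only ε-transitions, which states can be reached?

{s1, s3}

Begin with {s1}.
ε-move s1 → s3; add s3.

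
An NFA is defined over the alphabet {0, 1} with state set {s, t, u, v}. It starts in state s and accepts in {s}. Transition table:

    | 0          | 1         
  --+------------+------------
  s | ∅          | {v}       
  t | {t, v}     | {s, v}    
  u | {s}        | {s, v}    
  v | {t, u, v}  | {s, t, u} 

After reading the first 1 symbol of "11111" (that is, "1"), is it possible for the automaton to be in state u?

No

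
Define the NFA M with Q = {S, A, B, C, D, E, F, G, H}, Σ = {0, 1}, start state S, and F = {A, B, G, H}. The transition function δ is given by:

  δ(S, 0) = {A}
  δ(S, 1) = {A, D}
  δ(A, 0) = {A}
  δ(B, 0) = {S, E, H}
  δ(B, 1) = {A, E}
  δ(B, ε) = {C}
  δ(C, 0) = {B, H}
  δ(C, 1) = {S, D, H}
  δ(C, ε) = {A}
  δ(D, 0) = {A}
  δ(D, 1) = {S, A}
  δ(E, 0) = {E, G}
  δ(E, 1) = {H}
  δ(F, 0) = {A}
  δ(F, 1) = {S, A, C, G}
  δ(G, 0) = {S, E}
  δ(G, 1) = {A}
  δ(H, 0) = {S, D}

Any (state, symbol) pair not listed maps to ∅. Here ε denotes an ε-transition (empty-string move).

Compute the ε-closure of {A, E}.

Begin with {A, E}.
No ε-moves leave this set, so the closure equals the set itself.

{A, E}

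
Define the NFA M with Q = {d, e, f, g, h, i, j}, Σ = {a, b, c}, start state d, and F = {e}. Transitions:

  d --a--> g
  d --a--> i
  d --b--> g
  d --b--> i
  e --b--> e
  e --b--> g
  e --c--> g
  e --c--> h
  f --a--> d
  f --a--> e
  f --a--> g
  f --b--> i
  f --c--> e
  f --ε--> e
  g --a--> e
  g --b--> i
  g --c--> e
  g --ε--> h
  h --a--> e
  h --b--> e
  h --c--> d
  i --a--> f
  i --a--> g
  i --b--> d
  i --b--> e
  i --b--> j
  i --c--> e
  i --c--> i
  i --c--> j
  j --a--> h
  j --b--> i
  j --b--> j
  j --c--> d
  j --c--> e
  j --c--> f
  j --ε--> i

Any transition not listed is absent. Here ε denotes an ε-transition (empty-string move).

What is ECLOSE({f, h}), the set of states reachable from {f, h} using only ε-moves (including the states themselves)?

{e, f, h}

Begin with {f, h}.
ε-move f → e; add e.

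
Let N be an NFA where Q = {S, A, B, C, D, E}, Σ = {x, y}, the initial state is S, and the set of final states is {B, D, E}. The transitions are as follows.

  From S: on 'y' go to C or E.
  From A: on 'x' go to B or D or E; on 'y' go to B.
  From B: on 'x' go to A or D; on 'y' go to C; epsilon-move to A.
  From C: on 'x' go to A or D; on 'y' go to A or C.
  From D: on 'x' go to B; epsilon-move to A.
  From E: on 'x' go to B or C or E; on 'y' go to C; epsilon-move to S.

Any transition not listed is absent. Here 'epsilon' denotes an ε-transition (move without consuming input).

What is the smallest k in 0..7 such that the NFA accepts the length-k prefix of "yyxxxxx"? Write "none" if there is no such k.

1

Start in {S}.
Read 'y': S→{C, E}; union {C, E}; ε-closure = {S, C, E}.
None of the earlier sets intersect F, but {S, C, E} does.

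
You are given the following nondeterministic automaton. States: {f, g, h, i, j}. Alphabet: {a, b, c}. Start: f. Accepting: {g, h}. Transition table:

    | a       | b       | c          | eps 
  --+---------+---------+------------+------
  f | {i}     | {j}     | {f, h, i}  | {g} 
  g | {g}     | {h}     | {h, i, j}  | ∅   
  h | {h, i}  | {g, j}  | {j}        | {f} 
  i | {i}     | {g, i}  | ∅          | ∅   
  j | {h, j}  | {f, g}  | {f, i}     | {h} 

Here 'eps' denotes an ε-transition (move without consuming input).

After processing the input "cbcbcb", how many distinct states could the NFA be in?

Start: ε-closure({f}) = {f, g}.
Read 'c': {f, g} → {f, g, h, i, j}.
Read 'b': {f, g, h, i, j} → {f, g, h, i, j}.
Read 'c': {f, g, h, i, j} → {f, g, h, i, j}.
Read 'b': {f, g, h, i, j} → {f, g, h, i, j}.
Read 'c': {f, g, h, i, j} → {f, g, h, i, j}.
Read 'b': {f, g, h, i, j} → {f, g, h, i, j}.
That set has 5 states.

5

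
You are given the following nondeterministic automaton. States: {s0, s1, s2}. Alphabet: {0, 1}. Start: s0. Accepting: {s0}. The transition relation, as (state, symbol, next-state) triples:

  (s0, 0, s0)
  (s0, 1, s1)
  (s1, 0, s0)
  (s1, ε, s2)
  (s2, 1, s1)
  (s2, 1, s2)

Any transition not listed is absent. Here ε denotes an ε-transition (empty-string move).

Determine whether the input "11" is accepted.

No

Start in {s0}.
Read '1': s0→{s1}; union {s1}; ε-closure = {s1, s2}.
Read '1': s1→∅, s2→{s1, s2}; now {s1, s2}.
The final set {s1, s2} contains no accepting state.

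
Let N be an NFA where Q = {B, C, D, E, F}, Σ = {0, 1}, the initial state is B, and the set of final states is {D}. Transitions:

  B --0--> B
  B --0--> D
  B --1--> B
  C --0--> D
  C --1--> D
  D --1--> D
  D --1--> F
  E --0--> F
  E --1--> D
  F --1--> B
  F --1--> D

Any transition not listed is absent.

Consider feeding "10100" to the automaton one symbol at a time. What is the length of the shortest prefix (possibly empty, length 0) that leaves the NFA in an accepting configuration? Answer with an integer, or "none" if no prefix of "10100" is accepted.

2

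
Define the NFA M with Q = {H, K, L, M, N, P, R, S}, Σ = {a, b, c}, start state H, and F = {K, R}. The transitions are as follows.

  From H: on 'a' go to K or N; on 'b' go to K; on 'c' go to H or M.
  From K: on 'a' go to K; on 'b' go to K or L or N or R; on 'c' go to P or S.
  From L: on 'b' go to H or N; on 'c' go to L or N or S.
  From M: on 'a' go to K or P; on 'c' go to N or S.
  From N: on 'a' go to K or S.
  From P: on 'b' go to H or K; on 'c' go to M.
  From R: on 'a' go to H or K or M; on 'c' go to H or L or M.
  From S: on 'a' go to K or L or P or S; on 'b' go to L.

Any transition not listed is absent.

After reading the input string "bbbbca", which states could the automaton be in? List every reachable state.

{K, L, N, P, S}

Start in {H}.
Read 'b': H→{K}; now {K}.
Read 'b': K→{K, L, N, R}; now {K, L, N, R}.
Read 'b': K→{K, L, N, R}, L→{H, N}, N→∅, R→∅; now {H, K, L, N, R}.
Read 'b': H→{K}, K→{K, L, N, R}, L→{H, N}, N→∅, R→∅; now {H, K, L, N, R}.
Read 'c': H→{H, M}, K→{P, S}, L→{L, N, S}, N→∅, R→{H, L, M}; now {H, L, M, N, P, S}.
Read 'a': H→{K, N}, L→∅, M→{K, P}, N→{K, S}, P→∅, S→{K, L, P, S}; now {K, L, N, P, S}.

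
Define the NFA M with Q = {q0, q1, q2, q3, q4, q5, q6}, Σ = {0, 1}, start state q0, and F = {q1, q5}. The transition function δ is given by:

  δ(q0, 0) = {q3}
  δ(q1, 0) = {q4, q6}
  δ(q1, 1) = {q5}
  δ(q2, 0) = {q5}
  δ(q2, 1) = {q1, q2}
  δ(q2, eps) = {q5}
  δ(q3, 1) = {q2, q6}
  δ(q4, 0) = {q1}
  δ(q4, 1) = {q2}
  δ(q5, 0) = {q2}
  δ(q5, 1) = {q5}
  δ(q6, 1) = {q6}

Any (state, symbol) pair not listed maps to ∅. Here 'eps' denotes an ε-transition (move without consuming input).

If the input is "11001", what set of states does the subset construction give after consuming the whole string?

∅

Start in {q0}.
Read '1': q0→∅; now ∅.
The set is empty and remains empty for the remaining 4 symbols.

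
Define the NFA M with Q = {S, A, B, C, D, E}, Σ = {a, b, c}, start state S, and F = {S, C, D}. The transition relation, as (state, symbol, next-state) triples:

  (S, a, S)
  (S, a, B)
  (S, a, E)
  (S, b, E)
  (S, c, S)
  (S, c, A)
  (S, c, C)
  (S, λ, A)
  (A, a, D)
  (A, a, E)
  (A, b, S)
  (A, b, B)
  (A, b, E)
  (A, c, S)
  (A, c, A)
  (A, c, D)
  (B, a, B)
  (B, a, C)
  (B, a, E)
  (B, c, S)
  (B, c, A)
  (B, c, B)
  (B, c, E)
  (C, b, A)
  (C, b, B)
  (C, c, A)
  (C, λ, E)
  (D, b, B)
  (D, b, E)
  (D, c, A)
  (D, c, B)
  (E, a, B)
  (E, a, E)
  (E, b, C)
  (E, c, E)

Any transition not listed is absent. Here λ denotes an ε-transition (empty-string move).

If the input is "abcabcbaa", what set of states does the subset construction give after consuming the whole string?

{S, A, B, C, D, E}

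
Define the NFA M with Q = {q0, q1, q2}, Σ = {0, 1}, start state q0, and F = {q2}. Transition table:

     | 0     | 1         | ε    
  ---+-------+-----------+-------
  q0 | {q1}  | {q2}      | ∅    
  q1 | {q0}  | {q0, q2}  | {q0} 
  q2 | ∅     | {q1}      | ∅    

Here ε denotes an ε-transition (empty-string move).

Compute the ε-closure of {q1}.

{q0, q1}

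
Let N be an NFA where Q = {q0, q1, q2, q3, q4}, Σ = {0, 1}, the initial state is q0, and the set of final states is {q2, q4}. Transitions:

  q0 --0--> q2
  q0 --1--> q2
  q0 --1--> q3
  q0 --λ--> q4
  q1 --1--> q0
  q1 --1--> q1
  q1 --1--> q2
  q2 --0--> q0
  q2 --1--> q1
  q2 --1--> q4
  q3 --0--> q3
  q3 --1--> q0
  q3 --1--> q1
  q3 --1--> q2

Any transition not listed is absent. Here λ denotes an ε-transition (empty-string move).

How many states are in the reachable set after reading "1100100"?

2

Start: ε-closure({q0}) = {q0, q4}.
Read '1': q0→{q2, q3}, q4→∅; now {q2, q3}.
Read '1': q2→{q1, q4}, q3→{q0, q1, q2}; now {q0, q1, q2, q4}.
Read '0': q0→{q2}, q1→∅, q2→{q0}, q4→∅; union {q0, q2}; ε-closure = {q0, q2, q4}.
Read '0': q0→{q2}, q2→{q0}, q4→∅; union {q0, q2}; ε-closure = {q0, q2, q4}.
Read '1': q0→{q2, q3}, q2→{q1, q4}, q4→∅; now {q1, q2, q3, q4}.
Read '0': q1→∅, q2→{q0}, q3→{q3}, q4→∅; union {q0, q3}; ε-closure = {q0, q3, q4}.
Read '0': q0→{q2}, q3→{q3}, q4→∅; now {q2, q3}.
That set has 2 states.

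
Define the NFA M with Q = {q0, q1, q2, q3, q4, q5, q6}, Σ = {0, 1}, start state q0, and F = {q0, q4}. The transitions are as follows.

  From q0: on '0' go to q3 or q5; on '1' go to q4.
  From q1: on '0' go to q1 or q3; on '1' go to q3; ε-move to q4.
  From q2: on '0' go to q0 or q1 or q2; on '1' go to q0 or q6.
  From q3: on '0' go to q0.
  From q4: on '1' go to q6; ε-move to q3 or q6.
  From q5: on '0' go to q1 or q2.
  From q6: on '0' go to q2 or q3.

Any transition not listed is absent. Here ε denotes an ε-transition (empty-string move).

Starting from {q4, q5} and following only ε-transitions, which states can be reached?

Begin with {q4, q5}.
ε-move q4 → q3; add q3.
ε-move q4 → q6; add q6.

{q3, q4, q5, q6}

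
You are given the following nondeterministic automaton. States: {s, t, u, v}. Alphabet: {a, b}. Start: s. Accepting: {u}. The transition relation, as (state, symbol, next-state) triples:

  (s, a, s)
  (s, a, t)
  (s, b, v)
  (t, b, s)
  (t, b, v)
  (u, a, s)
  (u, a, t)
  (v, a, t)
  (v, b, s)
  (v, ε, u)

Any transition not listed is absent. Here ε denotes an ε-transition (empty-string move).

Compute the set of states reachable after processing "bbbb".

Start in {s}.
Read 'b': {s} → {u, v}.
Read 'b': {u, v} → {s}.
Read 'b': {s} → {u, v}.
Read 'b': {u, v} → {s}.

{s}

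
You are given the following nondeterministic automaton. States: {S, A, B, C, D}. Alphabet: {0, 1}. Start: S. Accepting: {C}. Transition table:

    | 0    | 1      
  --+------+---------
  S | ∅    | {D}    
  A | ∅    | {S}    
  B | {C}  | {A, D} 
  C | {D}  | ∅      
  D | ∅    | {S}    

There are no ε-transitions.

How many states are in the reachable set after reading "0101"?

0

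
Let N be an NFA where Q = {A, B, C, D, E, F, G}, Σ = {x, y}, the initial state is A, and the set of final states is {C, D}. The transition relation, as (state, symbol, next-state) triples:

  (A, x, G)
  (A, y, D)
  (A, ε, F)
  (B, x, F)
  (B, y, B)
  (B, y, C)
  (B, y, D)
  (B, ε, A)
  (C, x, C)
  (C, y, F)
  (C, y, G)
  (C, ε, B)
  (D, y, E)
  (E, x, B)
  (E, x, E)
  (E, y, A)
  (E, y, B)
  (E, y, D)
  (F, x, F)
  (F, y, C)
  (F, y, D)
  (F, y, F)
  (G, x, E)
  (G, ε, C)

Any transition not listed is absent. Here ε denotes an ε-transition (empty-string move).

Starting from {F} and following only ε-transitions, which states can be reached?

{F}

Begin with {F}.
No ε-moves leave this set, so the closure equals the set itself.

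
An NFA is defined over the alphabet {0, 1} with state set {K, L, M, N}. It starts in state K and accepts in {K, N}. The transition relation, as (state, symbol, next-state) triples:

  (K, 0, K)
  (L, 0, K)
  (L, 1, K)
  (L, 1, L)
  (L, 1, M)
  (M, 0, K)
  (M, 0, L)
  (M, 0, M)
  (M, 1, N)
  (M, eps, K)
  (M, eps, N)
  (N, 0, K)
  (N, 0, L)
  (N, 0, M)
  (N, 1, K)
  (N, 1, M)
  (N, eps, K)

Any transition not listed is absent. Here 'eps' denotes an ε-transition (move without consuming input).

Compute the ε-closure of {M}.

Begin with {M}.
ε-move M → K; add K.
ε-move M → N; add N.

{K, M, N}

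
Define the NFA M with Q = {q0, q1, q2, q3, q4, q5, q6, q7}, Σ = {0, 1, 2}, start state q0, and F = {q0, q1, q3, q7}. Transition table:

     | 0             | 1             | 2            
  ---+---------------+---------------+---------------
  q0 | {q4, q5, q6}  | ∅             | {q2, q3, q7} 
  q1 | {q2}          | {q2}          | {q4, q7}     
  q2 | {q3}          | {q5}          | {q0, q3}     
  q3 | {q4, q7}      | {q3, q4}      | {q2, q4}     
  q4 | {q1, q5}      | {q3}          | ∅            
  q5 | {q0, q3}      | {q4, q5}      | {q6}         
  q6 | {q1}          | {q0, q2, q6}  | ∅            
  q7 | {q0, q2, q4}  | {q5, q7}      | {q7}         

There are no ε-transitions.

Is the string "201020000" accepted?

Yes

Start in {q0}.
Read '2': q0→{q2, q3, q7}; now {q2, q3, q7}.
Read '0': q2→{q3}, q3→{q4, q7}, q7→{q0, q2, q4}; now {q0, q2, q3, q4, q7}.
Read '1': q0→∅, q2→{q5}, q3→{q3, q4}, q4→{q3}, q7→{q5, q7}; now {q3, q4, q5, q7}.
Read '0': q3→{q4, q7}, q4→{q1, q5}, q5→{q0, q3}, q7→{q0, q2, q4}; now {q0, q1, q2, q3, q4, q5, q7}.
Read '2': q0→{q2, q3, q7}, q1→{q4, q7}, q2→{q0, q3}, q3→{q2, q4}, q4→∅, q5→{q6}, q7→{q7}; now {q0, q2, q3, q4, q6, q7}.
Read '0': q0→{q4, q5, q6}, q2→{q3}, q3→{q4, q7}, q4→{q1, q5}, q6→{q1}, q7→{q0, q2, q4}; now {q0, q1, q2, q3, q4, q5, q6, q7}.
Read '0': q0→{q4, q5, q6}, q1→{q2}, q2→{q3}, q3→{q4, q7}, q4→{q1, q5}, q5→{q0, q3}, q6→{q1}, q7→{q0, q2, q4}; now {q0, q1, q2, q3, q4, q5, q6, q7}.
Read '0': q0→{q4, q5, q6}, q1→{q2}, q2→{q3}, q3→{q4, q7}, q4→{q1, q5}, q5→{q0, q3}, q6→{q1}, q7→{q0, q2, q4}; now {q0, q1, q2, q3, q4, q5, q6, q7}.
Read '0': q0→{q4, q5, q6}, q1→{q2}, q2→{q3}, q3→{q4, q7}, q4→{q1, q5}, q5→{q0, q3}, q6→{q1}, q7→{q0, q2, q4}; now {q0, q1, q2, q3, q4, q5, q6, q7}.
The final set {q0, q1, q2, q3, q4, q5, q6, q7} contains the accepting states q0, q1, q3, q7.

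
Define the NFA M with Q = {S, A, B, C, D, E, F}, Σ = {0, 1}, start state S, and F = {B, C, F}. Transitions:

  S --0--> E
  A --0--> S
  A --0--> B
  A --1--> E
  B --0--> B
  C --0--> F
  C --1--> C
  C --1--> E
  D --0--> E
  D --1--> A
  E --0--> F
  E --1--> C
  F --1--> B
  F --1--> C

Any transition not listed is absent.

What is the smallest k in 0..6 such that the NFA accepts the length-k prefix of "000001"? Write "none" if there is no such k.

Start in {S}.
Read '0': S→{E}; now {E}.
Read '0': E→{F}; now {F}.
None of the earlier sets intersect F, but {F} does.

2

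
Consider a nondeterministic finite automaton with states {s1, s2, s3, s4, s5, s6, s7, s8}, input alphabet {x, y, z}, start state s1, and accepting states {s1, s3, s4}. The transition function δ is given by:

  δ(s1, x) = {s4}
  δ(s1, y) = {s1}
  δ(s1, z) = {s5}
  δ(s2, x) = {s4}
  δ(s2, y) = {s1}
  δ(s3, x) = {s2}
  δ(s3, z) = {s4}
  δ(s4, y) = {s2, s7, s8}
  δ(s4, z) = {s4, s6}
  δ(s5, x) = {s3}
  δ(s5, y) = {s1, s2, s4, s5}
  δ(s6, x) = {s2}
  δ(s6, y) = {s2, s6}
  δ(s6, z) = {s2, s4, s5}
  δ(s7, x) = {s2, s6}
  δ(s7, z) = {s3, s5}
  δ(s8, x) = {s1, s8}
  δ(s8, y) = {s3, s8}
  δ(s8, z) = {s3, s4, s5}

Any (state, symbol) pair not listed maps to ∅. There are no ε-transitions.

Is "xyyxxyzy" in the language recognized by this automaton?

Start in {s1}.
Read 'x': {s1} → {s4}.
Read 'y': {s4} → {s2, s7, s8}.
Read 'y': {s2, s7, s8} → {s1, s3, s8}.
Read 'x': {s1, s3, s8} → {s1, s2, s4, s8}.
Read 'x': {s1, s2, s4, s8} → {s1, s4, s8}.
Read 'y': {s1, s4, s8} → {s1, s2, s3, s7, s8}.
Read 'z': {s1, s2, s3, s7, s8} → {s3, s4, s5}.
Read 'y': {s3, s4, s5} → {s1, s2, s4, s5, s7, s8}.
The final set {s1, s2, s4, s5, s7, s8} contains the accepting states s1, s4.

Yes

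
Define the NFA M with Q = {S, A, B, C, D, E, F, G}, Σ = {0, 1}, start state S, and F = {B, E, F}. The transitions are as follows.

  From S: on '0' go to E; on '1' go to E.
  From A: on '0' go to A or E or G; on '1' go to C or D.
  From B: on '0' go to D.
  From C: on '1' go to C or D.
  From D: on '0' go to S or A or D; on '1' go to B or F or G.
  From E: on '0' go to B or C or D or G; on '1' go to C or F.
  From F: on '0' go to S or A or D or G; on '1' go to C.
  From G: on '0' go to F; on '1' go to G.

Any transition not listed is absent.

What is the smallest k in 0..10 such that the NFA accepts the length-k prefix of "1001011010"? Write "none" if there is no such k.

1

Start in {S}.
Read '1': S→{E}; now {E}.
None of the earlier sets intersect F, but {E} does.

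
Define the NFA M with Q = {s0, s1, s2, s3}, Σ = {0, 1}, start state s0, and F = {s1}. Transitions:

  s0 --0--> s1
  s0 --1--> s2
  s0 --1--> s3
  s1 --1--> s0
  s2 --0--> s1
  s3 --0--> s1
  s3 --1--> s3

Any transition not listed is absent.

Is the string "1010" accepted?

Yes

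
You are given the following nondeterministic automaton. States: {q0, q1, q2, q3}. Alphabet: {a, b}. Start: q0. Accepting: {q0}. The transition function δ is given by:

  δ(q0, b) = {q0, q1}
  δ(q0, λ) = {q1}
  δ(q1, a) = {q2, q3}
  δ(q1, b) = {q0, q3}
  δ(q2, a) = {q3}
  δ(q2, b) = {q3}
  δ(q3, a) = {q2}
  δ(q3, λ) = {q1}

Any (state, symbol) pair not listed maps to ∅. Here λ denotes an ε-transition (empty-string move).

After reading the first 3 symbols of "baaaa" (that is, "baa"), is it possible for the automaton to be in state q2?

Yes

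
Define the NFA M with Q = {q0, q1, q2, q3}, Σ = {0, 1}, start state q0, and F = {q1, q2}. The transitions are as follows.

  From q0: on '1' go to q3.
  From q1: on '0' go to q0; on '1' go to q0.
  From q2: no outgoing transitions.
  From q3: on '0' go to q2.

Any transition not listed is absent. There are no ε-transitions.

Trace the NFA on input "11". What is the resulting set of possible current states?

Start in {q0}.
Read '1': q0→{q3}; now {q3}.
Read '1': q3→∅; now ∅.

∅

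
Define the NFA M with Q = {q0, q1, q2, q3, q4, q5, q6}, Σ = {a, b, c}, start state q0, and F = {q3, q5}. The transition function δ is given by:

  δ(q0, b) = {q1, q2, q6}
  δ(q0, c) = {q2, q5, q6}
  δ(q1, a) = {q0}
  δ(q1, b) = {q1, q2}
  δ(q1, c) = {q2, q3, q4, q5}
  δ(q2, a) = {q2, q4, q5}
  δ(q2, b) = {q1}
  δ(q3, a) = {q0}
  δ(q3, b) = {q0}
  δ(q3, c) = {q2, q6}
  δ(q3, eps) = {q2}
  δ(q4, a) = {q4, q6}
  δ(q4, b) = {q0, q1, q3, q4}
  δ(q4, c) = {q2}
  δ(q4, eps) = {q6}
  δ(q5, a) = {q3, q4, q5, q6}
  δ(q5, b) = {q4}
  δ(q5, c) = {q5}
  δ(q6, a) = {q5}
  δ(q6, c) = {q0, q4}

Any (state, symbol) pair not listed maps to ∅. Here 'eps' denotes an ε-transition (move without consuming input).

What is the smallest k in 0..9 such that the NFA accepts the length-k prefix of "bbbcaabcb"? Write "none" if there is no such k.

4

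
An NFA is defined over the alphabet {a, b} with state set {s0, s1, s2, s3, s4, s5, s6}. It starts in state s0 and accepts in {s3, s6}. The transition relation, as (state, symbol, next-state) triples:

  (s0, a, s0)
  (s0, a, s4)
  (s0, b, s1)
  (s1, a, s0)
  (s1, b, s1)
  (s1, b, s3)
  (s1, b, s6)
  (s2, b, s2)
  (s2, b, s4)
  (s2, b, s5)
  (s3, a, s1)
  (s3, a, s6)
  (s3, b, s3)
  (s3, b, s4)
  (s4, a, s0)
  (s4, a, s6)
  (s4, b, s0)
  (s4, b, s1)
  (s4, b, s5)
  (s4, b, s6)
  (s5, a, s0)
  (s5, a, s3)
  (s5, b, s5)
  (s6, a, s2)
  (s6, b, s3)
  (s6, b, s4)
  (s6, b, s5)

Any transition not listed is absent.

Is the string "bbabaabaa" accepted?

Yes

Start in {s0}.
Read 'b': s0→{s1}; now {s1}.
Read 'b': s1→{s1, s3, s6}; now {s1, s3, s6}.
Read 'a': s1→{s0}, s3→{s1, s6}, s6→{s2}; now {s0, s1, s2, s6}.
Read 'b': s0→{s1}, s1→{s1, s3, s6}, s2→{s2, s4, s5}, s6→{s3, s4, s5}; now {s1, s2, s3, s4, s5, s6}.
Read 'a': s1→{s0}, s2→∅, s3→{s1, s6}, s4→{s0, s6}, s5→{s0, s3}, s6→{s2}; now {s0, s1, s2, s3, s6}.
Read 'a': s0→{s0, s4}, s1→{s0}, s2→∅, s3→{s1, s6}, s6→{s2}; now {s0, s1, s2, s4, s6}.
Read 'b': s0→{s1}, s1→{s1, s3, s6}, s2→{s2, s4, s5}, s4→{s0, s1, s5, s6}, s6→{s3, s4, s5}; now {s0, s1, s2, s3, s4, s5, s6}.
Read 'a': s0→{s0, s4}, s1→{s0}, s2→∅, s3→{s1, s6}, s4→{s0, s6}, s5→{s0, s3}, s6→{s2}; now {s0, s1, s2, s3, s4, s6}.
Read 'a': s0→{s0, s4}, s1→{s0}, s2→∅, s3→{s1, s6}, s4→{s0, s6}, s6→{s2}; now {s0, s1, s2, s4, s6}.
The final set {s0, s1, s2, s4, s6} contains the accepting state s6.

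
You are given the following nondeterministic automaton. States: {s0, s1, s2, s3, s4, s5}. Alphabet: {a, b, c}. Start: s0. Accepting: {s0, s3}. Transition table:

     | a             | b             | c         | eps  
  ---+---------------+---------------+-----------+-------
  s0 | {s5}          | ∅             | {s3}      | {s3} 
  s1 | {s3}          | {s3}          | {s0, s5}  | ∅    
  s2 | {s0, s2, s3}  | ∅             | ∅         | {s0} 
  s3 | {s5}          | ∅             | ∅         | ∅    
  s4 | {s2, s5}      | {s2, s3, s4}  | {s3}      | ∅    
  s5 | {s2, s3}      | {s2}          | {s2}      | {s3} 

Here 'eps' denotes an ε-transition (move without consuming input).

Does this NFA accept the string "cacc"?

Yes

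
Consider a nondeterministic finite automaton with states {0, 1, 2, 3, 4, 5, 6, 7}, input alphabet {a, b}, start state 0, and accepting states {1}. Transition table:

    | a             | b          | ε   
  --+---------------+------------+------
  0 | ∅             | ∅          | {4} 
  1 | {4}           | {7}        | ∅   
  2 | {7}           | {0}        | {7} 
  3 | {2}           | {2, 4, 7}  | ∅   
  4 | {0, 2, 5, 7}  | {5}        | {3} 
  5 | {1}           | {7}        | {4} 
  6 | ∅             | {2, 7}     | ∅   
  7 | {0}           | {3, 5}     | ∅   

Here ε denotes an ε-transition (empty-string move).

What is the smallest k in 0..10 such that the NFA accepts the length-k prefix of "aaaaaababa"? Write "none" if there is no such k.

Start: ε-closure({0}) = {0, 3, 4}.
Read 'a': 0→∅, 3→{2}, 4→{0, 2, 5, 7}; union {0, 2, 5, 7}; ε-closure = {0, 2, 3, 4, 5, 7}.
Read 'a': 0→∅, 2→{7}, 3→{2}, 4→{0, 2, 5, 7}, 5→{1}, 7→{0}; union {0, 1, 2, 5, 7}; ε-closure = {0, 1, 2, 3, 4, 5, 7}.
None of the earlier sets intersect F, but {0, 1, 2, 3, 4, 5, 7} does.

2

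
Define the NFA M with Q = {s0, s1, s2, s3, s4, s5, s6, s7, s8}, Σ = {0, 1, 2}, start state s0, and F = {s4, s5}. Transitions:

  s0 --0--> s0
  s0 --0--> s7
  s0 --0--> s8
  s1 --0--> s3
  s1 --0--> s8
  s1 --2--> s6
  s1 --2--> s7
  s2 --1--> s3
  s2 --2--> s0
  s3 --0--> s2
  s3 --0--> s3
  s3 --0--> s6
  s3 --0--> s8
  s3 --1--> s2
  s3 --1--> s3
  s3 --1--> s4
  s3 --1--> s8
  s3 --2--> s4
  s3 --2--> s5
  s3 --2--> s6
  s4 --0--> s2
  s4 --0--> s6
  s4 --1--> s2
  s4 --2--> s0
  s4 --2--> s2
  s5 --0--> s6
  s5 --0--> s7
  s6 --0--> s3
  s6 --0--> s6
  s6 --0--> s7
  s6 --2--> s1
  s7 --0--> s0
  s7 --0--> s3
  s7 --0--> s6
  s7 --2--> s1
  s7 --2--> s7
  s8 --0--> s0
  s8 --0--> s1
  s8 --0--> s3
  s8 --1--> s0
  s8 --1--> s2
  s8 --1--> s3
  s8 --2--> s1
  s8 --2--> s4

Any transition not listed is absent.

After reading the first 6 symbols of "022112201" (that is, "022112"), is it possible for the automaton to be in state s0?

Yes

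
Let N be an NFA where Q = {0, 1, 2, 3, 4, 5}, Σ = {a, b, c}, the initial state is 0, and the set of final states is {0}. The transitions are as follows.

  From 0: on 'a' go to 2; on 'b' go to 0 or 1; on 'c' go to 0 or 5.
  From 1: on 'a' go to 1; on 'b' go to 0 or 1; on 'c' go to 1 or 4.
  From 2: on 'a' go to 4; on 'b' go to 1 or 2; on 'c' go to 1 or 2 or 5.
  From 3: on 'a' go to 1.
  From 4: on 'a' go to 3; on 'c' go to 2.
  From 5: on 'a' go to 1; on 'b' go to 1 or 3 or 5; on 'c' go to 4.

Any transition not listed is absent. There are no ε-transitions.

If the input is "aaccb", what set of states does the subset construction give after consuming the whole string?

Start in {0}.
Read 'a': 0→{2}; now {2}.
Read 'a': 2→{4}; now {4}.
Read 'c': 4→{2}; now {2}.
Read 'c': 2→{1, 2, 5}; now {1, 2, 5}.
Read 'b': 1→{0, 1}, 2→{1, 2}, 5→{1, 3, 5}; now {0, 1, 2, 3, 5}.

{0, 1, 2, 3, 5}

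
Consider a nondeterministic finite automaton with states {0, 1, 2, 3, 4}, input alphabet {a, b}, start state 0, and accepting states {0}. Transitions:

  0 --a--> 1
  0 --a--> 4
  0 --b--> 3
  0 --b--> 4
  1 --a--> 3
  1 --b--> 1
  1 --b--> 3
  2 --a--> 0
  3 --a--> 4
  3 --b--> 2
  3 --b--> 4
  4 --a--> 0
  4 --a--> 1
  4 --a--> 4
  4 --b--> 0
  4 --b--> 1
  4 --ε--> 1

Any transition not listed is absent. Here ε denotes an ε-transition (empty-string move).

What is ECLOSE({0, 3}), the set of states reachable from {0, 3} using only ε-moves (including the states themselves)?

{0, 3}

Begin with {0, 3}.
No ε-moves leave this set, so the closure equals the set itself.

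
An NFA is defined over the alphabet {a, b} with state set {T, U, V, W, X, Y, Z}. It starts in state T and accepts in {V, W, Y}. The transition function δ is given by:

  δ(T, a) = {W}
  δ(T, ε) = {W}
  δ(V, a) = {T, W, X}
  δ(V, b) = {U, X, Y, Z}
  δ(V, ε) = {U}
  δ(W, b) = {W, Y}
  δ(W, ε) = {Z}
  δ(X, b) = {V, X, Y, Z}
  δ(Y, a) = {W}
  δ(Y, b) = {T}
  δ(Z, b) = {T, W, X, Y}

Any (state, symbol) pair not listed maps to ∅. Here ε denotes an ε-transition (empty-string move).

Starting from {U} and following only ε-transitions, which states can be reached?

Begin with {U}.
No ε-moves leave this set, so the closure equals the set itself.

{U}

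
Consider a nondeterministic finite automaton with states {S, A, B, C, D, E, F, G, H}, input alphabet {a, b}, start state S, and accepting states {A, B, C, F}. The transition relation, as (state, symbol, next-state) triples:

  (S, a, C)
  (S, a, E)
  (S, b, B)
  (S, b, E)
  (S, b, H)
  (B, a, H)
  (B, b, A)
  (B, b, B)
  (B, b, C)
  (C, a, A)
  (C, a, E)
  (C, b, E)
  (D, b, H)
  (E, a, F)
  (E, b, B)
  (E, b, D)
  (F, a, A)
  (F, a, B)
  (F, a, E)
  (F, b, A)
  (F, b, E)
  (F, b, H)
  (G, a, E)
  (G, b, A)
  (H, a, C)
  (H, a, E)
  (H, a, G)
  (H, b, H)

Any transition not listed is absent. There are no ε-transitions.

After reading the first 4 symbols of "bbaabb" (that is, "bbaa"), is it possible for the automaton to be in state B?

No

Start in {S}.
Read 'b': S→{B, E, H}; now {B, E, H}.
Read 'b': B→{A, B, C}, E→{B, D}, H→{H}; now {A, B, C, D, H}.
Read 'a': A→∅, B→{H}, C→{A, E}, D→∅, H→{C, E, G}; now {A, C, E, G, H}.
Read 'a': A→∅, C→{A, E}, E→{F}, G→{E}, H→{C, E, G}; now {A, C, E, F, G}.
State B is not in {A, C, E, F, G}.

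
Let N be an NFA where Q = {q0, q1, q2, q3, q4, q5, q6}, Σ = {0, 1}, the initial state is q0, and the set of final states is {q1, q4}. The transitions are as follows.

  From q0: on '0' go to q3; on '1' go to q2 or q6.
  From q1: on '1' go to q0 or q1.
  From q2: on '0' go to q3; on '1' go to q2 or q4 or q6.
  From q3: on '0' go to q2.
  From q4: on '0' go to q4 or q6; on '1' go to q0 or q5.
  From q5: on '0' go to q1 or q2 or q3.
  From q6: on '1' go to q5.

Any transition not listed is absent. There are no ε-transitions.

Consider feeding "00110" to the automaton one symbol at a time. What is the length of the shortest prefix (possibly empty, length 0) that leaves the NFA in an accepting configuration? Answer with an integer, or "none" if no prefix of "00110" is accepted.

Start in {q0}.
Read '0': q0→{q3}; now {q3}.
Read '0': q3→{q2}; now {q2}.
Read '1': q2→{q2, q4, q6}; now {q2, q4, q6}.
None of the earlier sets intersect F, but {q2, q4, q6} does.

3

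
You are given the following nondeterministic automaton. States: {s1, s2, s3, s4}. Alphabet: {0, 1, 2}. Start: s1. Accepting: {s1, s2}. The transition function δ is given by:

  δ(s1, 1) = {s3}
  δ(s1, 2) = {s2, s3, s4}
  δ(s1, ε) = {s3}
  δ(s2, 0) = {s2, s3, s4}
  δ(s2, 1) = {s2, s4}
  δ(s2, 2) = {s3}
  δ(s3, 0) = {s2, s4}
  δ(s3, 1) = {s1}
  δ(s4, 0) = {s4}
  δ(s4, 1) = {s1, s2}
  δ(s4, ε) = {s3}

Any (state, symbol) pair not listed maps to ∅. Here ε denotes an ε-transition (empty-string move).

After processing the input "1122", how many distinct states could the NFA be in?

1

Start: ε-closure({s1}) = {s1, s3}.
Read '1': s1→{s3}, s3→{s1}; now {s1, s3}.
Read '1': s1→{s3}, s3→{s1}; now {s1, s3}.
Read '2': s1→{s2, s3, s4}, s3→∅; now {s2, s3, s4}.
Read '2': s2→{s3}, s3→∅, s4→∅; now {s3}.
That set has 1 state.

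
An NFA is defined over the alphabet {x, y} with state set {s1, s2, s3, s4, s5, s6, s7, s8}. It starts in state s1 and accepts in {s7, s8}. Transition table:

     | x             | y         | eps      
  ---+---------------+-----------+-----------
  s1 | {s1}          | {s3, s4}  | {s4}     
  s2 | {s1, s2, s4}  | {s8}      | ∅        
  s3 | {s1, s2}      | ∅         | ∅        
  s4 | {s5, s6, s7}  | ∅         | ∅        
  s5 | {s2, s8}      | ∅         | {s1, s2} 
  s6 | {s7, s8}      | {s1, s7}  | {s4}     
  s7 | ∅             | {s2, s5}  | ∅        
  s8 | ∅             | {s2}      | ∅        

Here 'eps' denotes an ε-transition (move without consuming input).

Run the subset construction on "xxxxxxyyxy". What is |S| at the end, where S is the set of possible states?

7

Start: ε-closure({s1}) = {s1, s4}.
Read 'x': s1→{s1}, s4→{s5, s6, s7}; union {s1, s5, s6, s7}; ε-closure = {s1, s2, s4, s5, s6, s7}.
Read 'x': s1→{s1}, s2→{s1, s2, s4}, s4→{s5, s6, s7}, s5→{s2, s8}, s6→{s7, s8}, s7→∅; now {s1, s2, s4, s5, s6, s7, s8}.
Read 'x': s1→{s1}, s2→{s1, s2, s4}, s4→{s5, s6, s7}, s5→{s2, s8}, s6→{s7, s8}, s7→∅, s8→∅; now {s1, s2, s4, s5, s6, s7, s8}.
Read 'x': s1→{s1}, s2→{s1, s2, s4}, s4→{s5, s6, s7}, s5→{s2, s8}, s6→{s7, s8}, s7→∅, s8→∅; now {s1, s2, s4, s5, s6, s7, s8}.
Read 'x': s1→{s1}, s2→{s1, s2, s4}, s4→{s5, s6, s7}, s5→{s2, s8}, s6→{s7, s8}, s7→∅, s8→∅; now {s1, s2, s4, s5, s6, s7, s8}.
Read 'x': s1→{s1}, s2→{s1, s2, s4}, s4→{s5, s6, s7}, s5→{s2, s8}, s6→{s7, s8}, s7→∅, s8→∅; now {s1, s2, s4, s5, s6, s7, s8}.
Read 'y': s1→{s3, s4}, s2→{s8}, s4→∅, s5→∅, s6→{s1, s7}, s7→{s2, s5}, s8→{s2}; now {s1, s2, s3, s4, s5, s7, s8}.
Read 'y': s1→{s3, s4}, s2→{s8}, s3→∅, s4→∅, s5→∅, s7→{s2, s5}, s8→{s2}; union {s2, s3, s4, s5, s8}; ε-closure = {s1, s2, s3, s4, s5, s8}.
Read 'x': s1→{s1}, s2→{s1, s2, s4}, s3→{s1, s2}, s4→{s5, s6, s7}, s5→{s2, s8}, s8→∅; now {s1, s2, s4, s5, s6, s7, s8}.
Read 'y': s1→{s3, s4}, s2→{s8}, s4→∅, s5→∅, s6→{s1, s7}, s7→{s2, s5}, s8→{s2}; now {s1, s2, s3, s4, s5, s7, s8}.
That set has 7 states.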